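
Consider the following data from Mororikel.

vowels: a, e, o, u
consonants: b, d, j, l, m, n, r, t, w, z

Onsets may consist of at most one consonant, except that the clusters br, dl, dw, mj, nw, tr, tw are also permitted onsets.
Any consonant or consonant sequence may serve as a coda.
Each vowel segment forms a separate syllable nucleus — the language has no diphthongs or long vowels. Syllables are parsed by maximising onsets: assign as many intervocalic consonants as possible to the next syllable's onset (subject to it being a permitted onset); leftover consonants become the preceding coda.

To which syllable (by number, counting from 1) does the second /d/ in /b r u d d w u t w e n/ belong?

Vowels present: u, u, e; each is a nucleus, giving 3 syllables.
/u…u/ gap (V1→V2): cluster /ddw/ — the longest permitted-onset suffix is /dw/; onset = /dw/, preceding coda = /d/.
/u…e/ gap (V2→V3): /tw/ is a licit onset in full, so it all attaches to the next syllable.
Syllabification: brud.dwu.twen.
The second /d/ is in the onset of syllable 2 (/dwu/).

2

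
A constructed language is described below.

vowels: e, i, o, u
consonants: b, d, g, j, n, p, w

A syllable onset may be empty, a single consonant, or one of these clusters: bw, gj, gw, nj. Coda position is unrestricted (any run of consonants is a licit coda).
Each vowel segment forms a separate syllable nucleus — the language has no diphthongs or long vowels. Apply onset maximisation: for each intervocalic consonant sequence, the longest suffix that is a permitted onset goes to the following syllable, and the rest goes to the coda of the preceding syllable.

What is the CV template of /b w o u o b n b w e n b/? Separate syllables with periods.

Nuclei (vowels): o, u, o, e → 4 syllables.
/o…u/ gap (V1→V2): hiatus — the boundary sits between the two vowels.
/u…o/ gap (V2→V3): hiatus — the boundary sits between the two vowels.
/o…e/ gap (V3→V4): /bnbw/ splits as /bn/ + /bw/ (/bw/ is the longest suffix that is a licit onset).
So the parse is bwo.u.obn.bwenb.
Mapping each syllable to C/V: /bwo/ → CCV, /u/ → V, /obn/ → VCC, /bwenb/ → CCVCC.

CCV.V.VCC.CCVCC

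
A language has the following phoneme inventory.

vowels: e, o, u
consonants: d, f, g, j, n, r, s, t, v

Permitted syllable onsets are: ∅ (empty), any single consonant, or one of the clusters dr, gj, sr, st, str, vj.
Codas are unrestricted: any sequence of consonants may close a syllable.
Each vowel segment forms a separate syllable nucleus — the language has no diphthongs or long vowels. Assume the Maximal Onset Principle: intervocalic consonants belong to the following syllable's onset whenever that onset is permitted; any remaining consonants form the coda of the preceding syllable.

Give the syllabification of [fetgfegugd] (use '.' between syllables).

The vowels are e, e, u — 3 nuclei, so 3 syllables.
Between /e/ (V1) and /e/ (V2): /tgf/ — longest licit onset from the right is /f/, leaving /tg/ as coda.
Between /e/ (V2) and /u/ (V3): just /g/ — single C goes to the following onset.

fetg.fe.gugd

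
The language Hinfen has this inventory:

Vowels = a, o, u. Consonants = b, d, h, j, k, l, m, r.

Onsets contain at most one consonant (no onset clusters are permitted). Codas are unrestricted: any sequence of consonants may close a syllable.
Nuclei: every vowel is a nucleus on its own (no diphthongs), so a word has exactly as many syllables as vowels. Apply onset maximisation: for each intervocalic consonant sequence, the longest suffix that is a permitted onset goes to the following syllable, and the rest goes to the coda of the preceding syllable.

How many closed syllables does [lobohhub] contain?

2

Nuclei (vowels): o, o, u → 3 syllables.
/o…o/ gap (V1→V2): just /b/ — single C goes to the following onset.
/o…u/ gap (V2→V3): /hh/ — longest licit onset from the right is /h/, leaving /h/ as coda.
So the parse is lo.boh.hub.
Classifying each syllable: /lo/ (open), /boh/ (closed), /hub/ (closed).
Closed syllables: 2.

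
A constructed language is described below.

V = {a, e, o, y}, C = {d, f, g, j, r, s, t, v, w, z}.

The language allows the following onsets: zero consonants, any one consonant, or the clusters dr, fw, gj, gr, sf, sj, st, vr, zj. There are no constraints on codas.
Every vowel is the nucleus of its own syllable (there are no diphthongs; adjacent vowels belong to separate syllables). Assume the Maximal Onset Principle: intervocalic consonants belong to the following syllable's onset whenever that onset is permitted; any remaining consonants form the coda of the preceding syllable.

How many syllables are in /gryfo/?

2

The vowels are y, o — 2 nuclei, so 2 syllables.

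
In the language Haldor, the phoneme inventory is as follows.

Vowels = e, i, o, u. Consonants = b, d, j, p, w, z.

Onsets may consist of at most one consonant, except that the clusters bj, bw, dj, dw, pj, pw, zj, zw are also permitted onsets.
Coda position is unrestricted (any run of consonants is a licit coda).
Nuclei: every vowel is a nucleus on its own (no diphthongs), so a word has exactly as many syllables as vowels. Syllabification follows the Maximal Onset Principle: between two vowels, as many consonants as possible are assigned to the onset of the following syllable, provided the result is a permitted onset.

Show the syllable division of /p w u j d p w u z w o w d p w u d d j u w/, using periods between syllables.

Vowels present: u, u, o, u, u; each is a nucleus, giving 5 syllables.
Between /u/ (V1) and /u/ (V2): /jdpw/; trying suffixes from longest down, /pw/ is the first permitted one, so coda /jd/ | onset /pw/.
Between /u/ (V2) and /o/ (V3): /zw/ — entire cluster is a permitted onset → onset /zw/, coda ∅.
Between /o/ (V3) and /u/ (V4): /wdpw/ splits as /wd/ + /pw/ (/pw/ is the longest suffix that is a licit onset).
Between /u/ (V4) and /u/ (V5): cluster /ddj/ — the longest permitted-onset suffix is /dj/; onset = /dj/, preceding coda = /d/.

pwujd.pwu.zwowd.pwud.djuw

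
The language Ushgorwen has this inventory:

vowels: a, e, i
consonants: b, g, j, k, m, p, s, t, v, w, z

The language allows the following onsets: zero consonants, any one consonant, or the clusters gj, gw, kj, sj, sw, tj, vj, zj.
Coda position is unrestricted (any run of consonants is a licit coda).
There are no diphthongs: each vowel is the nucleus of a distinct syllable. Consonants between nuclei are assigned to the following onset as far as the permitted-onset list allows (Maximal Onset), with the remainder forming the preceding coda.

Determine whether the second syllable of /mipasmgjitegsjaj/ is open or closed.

closed

The vowels are i, a, i, e, a — 5 nuclei, so 5 syllables.
σ1/σ2 boundary: just /p/ — single C goes to the following onset.
σ2/σ3 boundary: /smgj/ splits as /sm/ + /gj/ (/gj/ is the longest suffix that is a licit onset).
σ3/σ4 boundary: /t/ → onset of the next syllable (single consonants are always licit onsets).
σ4/σ5 boundary: /gsj/; trying suffixes from longest down, /sj/ is the first permitted one, so coda /g/ | onset /sj/.
Result: mi.pasm.gji.teg.sjaj.
Syllable 2 is /pasm/ with coda /sm/, so it is closed.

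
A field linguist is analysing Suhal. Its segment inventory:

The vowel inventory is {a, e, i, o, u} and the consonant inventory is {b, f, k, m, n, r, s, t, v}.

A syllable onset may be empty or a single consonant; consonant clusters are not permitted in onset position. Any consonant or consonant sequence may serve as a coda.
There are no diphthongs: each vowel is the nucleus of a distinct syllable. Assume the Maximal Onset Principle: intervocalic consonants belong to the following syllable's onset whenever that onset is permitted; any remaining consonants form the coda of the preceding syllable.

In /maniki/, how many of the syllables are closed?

Vowels present: a, i, i; each is a nucleus, giving 3 syllables.
/a…i/ gap (V1→V2): /n/ is a single consonant, so it becomes the next onset.
/i…i/ gap (V2→V3): /k/ → onset of the next syllable (single consonants are always licit onsets).
Putting it together: ma.ni.ki.
Classifying each syllable: /ma/ (open), /ni/ (open), /ki/ (open).
Closed syllables: 0.

0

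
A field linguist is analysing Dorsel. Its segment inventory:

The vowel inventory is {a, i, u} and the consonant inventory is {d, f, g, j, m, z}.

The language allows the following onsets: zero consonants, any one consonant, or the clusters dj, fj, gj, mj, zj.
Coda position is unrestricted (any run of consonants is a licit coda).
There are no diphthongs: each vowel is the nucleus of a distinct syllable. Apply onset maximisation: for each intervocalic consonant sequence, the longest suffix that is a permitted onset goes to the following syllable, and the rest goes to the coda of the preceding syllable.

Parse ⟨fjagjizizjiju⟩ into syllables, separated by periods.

The vowels are a, i, i, i, u — 5 nuclei, so 5 syllables.
Between /a/ (V1) and /i/ (V2): /gj/ is a licit onset in full, so it all attaches to the next syllable.
Between /i/ (V2) and /i/ (V3): /z/ is a single consonant, so it becomes the next onset.
Between /i/ (V3) and /i/ (V4): /zj/ — entire cluster is a permitted onset → onset /zj/, coda ∅.
Between /i/ (V4) and /u/ (V5): /j/ is a single consonant, so it becomes the next onset.

fja.gji.zi.zji.ju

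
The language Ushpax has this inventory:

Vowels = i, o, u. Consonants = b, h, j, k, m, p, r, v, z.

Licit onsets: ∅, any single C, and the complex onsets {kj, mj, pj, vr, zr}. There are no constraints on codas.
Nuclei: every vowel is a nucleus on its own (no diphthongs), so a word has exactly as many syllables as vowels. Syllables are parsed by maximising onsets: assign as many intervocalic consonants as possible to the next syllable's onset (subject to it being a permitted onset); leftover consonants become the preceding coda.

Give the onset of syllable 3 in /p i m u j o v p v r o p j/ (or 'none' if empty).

Nuclei (vowels): i, u, o, o → 4 syllables.
Between /i/ (V1) and /u/ (V2): /m/ → onset of the next syllable (single consonants are always licit onsets).
Between /u/ (V2) and /o/ (V3): just /j/ — single C goes to the following onset.
Between /o/ (V3) and /o/ (V4): /vpvr/ splits as /vp/ + /vr/ (/vr/ is the longest suffix that is a licit onset).
Syllabification: pi.mu.jovp.vropj.
Syllable 3 is /jovp/: onset /j/, nucleus /o/, coda /vp/.

j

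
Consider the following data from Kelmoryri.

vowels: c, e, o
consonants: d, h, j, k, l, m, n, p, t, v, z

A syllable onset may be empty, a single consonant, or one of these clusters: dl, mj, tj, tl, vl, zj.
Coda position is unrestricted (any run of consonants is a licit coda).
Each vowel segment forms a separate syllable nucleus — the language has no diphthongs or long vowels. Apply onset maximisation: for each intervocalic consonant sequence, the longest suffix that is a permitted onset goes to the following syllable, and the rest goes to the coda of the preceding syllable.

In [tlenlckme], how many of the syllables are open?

1

The vowels are e, c, e — 3 nuclei, so 3 syllables.
/e…c/ gap (V1→V2): cluster /nl/ — the longest permitted-onset suffix is /l/; onset = /l/, preceding coda = /n/.
/c…e/ gap (V2→V3): cluster /km/ — the longest permitted-onset suffix is /m/; onset = /m/, preceding coda = /k/.
So the parse is tlen.lck.me.
Classifying each syllable: /tlen/ (closed), /lck/ (closed), /me/ (open).
Open syllables: 1.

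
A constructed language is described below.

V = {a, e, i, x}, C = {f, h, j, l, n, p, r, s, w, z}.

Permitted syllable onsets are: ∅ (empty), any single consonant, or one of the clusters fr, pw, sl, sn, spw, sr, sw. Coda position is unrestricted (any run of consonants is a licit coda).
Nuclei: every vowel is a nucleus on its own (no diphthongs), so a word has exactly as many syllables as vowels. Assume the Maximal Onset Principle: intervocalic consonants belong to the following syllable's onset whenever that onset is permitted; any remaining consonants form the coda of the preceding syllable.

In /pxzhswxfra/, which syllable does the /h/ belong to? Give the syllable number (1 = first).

1

Vowels present: x, x, a; each is a nucleus, giving 3 syllables.
Between /x/ (V1) and /x/ (V2): cluster /zhsw/ — the longest permitted-onset suffix is /sw/; onset = /sw/, preceding coda = /zh/.
Between /x/ (V2) and /a/ (V3): /fr/ — entire cluster is a permitted onset → onset /fr/, coda ∅.
Syllabification: pxzh.swx.fra.
The /h/ is in the coda of syllable 1 (/pxzh/).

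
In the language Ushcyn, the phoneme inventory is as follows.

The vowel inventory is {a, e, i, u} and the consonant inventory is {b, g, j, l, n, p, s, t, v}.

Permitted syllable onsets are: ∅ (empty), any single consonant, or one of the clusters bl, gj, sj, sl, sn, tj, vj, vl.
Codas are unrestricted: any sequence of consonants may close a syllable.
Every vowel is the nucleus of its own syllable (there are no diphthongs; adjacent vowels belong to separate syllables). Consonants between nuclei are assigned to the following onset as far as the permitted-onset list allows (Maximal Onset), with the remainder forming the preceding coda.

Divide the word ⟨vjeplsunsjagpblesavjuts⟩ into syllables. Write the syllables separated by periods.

The vowels are e, u, a, e, a, u — 6 nuclei, so 6 syllables.
/e…u/ gap (V1→V2): /pls/ splits as /pl/ + /s/ (/s/ is the longest suffix that is a licit onset).
/u…a/ gap (V2→V3): /nsj/ splits as /n/ + /sj/ (/sj/ is the longest suffix that is a licit onset).
/a…e/ gap (V3→V4): /gpbl/ — longest licit onset from the right is /bl/, leaving /gp/ as coda.
/e…a/ gap (V4→V5): /s/ → onset of the next syllable (single consonants are always licit onsets).
/a…u/ gap (V5→V6): /vj/ — entire cluster is a permitted onset → onset /vj/, coda ∅.

vjepl.sun.sjagp.ble.sa.vjuts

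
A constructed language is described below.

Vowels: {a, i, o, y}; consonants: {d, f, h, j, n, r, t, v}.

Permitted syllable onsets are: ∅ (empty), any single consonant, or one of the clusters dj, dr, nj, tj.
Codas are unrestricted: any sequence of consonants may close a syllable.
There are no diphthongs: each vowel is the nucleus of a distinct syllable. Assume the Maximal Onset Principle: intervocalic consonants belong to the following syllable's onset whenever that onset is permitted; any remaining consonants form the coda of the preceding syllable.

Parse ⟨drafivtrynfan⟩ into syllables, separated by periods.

dra.fivt.ryn.fan

Vowels present: a, i, y, a; each is a nucleus, giving 4 syllables.
V1 /a/ – V2 /i/: /f/ is a single consonant, so it becomes the next onset.
V2 /i/ – V3 /y/: /vtr/; trying suffixes from longest down, /r/ is the first permitted one, so coda /vt/ | onset /r/.
V3 /y/ – V4 /a/: /nf/ — longest licit onset from the right is /f/, leaving /n/ as coda.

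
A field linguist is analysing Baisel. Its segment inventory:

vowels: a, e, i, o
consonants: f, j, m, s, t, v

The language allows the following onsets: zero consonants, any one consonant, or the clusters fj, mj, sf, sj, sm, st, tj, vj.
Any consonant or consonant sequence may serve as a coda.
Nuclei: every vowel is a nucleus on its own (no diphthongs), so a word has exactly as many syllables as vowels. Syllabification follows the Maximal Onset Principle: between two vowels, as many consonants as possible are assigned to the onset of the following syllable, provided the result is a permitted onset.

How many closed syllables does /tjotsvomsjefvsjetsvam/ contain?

Vowels present: o, o, e, e, a; each is a nucleus, giving 5 syllables.
σ1/σ2 boundary: cluster /tsv/ — the longest permitted-onset suffix is /v/; onset = /v/, preceding coda = /ts/.
σ2/σ3 boundary: /msj/; trying suffixes from longest down, /sj/ is the first permitted one, so coda /m/ | onset /sj/.
σ3/σ4 boundary: /fvsj/ — longest licit onset from the right is /sj/, leaving /fv/ as coda.
σ4/σ5 boundary: /tsv/; trying suffixes from longest down, /v/ is the first permitted one, so coda /ts/ | onset /v/.
So the parse is tjots.vom.sjefv.sjets.vam.
Classifying each syllable: /tjots/ (closed), /vom/ (closed), /sjefv/ (closed), /sjets/ (closed), /vam/ (closed).
Closed syllables: 5.

5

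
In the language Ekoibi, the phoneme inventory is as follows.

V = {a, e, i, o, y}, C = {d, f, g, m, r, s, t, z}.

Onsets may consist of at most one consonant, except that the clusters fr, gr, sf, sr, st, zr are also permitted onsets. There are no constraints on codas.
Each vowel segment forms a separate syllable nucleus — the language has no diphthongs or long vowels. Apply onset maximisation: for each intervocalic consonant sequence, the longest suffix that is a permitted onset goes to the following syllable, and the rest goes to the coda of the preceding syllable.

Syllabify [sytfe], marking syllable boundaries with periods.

The vowels are y, e — 2 nuclei, so 2 syllables.
/y…e/ gap (V1→V2): /tf/ — longest licit onset from the right is /f/, leaving /t/ as coda.

syt.fe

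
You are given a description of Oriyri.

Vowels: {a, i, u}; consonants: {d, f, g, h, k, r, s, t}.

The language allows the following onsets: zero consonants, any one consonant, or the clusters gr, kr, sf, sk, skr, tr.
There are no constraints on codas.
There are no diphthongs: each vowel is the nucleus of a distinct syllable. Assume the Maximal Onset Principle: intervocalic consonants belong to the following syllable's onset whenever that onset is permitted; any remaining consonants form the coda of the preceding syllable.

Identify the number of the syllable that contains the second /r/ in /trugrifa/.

Nuclei (vowels): u, i, a → 3 syllables.
/u…i/ gap (V1→V2): cluster /gr/ — /gr/ is itself a permitted onset, so the whole cluster goes right; preceding coda = ∅.
/i…a/ gap (V2→V3): just /f/ — single C goes to the following onset.
Putting it together: tru.gri.fa.
The second /r/ is in the onset of syllable 2 (/gri/).

2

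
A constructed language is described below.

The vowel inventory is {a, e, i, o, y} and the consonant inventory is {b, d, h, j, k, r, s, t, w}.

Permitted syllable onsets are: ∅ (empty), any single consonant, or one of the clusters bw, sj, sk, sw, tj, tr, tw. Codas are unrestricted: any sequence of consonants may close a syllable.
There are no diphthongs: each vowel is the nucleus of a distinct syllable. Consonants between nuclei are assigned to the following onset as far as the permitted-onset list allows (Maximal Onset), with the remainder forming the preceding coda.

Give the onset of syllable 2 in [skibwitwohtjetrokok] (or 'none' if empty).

bw

The vowels are i, i, o, e, o, o — 6 nuclei, so 6 syllables.
/i…i/ gap (V1→V2): /bw/ — entire cluster is a permitted onset → onset /bw/, coda ∅.
/i…o/ gap (V2→V3): /tw/ is a licit onset in full, so it all attaches to the next syllable.
/o…e/ gap (V3→V4): cluster /htj/ — the longest permitted-onset suffix is /tj/; onset = /tj/, preceding coda = /h/.
/e…o/ gap (V4→V5): cluster /tr/ — /tr/ is itself a permitted onset, so the whole cluster goes right; preceding coda = ∅.
/o…o/ gap (V5→V6): just /k/ — single C goes to the following onset.
Result: ski.bwi.twoh.tje.tro.kok.
Syllable 2 is /bwi/: onset /bw/, nucleus /i/, coda ∅.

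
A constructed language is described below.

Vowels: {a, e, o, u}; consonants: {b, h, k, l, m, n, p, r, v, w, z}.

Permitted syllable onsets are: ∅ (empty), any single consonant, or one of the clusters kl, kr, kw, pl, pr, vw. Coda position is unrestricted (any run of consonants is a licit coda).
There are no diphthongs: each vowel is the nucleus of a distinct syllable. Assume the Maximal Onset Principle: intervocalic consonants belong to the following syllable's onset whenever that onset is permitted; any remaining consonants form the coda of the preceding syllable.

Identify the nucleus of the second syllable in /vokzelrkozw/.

Nuclei (vowels): o, e, o → 3 syllables.
The second nucleus (vowel 2 from the left) is /e/.

e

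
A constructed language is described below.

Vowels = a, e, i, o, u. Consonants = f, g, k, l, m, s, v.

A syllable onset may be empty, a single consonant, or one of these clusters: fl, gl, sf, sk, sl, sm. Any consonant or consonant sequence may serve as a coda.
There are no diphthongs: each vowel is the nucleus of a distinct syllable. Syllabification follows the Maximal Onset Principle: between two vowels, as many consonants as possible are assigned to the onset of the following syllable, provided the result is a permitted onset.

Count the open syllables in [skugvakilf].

Vowels present: u, a, i; each is a nucleus, giving 3 syllables.
σ1/σ2 boundary: /gv/ — longest licit onset from the right is /v/, leaving /g/ as coda.
σ2/σ3 boundary: /k/ is a single consonant, so it becomes the next onset.
So the parse is skug.va.kilf.
Classifying each syllable: /skug/ (closed), /va/ (open), /kilf/ (closed).
Open syllables: 1.

1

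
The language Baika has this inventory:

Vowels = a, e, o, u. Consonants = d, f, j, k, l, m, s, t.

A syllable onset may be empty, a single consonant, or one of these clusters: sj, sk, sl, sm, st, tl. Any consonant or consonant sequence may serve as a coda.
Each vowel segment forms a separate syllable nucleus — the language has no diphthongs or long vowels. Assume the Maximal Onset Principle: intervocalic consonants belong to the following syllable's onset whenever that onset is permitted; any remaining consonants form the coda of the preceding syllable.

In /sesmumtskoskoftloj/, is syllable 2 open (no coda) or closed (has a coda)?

closed

The vowels are e, u, o, o, o — 5 nuclei, so 5 syllables.
V1 /e/ – V2 /u/: cluster /sm/ — /sm/ is itself a permitted onset, so the whole cluster goes right; preceding coda = ∅.
V2 /u/ – V3 /o/: /mtsk/ splits as /mt/ + /sk/ (/sk/ is the longest suffix that is a licit onset).
V3 /o/ – V4 /o/: /sk/ is a licit onset in full, so it all attaches to the next syllable.
V4 /o/ – V5 /o/: /ftl/ — longest licit onset from the right is /tl/, leaving /f/ as coda.
Syllabification: se.smumt.sko.skof.tloj.
Syllable 2 is /smumt/ with coda /mt/, so it is closed.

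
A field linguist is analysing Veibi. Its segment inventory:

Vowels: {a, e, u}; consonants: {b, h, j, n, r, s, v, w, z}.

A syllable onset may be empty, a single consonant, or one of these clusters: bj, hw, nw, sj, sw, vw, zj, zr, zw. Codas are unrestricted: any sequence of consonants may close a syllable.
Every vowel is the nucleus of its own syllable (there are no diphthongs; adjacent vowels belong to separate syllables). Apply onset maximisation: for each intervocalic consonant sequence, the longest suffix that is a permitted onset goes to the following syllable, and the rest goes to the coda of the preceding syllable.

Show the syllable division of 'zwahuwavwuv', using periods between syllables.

The vowels are a, u, a, u — 4 nuclei, so 4 syllables.
σ1/σ2 boundary: /h/ → onset of the next syllable (single consonants are always licit onsets).
σ2/σ3 boundary: /w/ is a single consonant, so it becomes the next onset.
σ3/σ4 boundary: /vw/ is a licit onset in full, so it all attaches to the next syllable.

zwa.hu.wa.vwuv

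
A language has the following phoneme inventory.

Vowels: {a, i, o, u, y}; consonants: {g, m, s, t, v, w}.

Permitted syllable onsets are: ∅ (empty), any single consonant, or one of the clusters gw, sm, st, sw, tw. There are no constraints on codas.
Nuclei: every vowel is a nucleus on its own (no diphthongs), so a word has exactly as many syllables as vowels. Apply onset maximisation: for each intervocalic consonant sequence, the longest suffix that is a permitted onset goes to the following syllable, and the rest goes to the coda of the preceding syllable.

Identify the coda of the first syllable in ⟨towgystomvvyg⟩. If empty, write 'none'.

w

Nuclei (vowels): o, y, o, y → 4 syllables.
V1 /o/ – V2 /y/: /wg/; trying suffixes from longest down, /g/ is the first permitted one, so coda /w/ | onset /g/.
V2 /y/ – V3 /o/: /st/ is a licit onset in full, so it all attaches to the next syllable.
V3 /o/ – V4 /y/: cluster /mvv/ — the longest permitted-onset suffix is /v/; onset = /v/, preceding coda = /mv/.
Putting it together: tow.gy.stomv.vyg.
Syllable 1 is /tow/: onset /t/, nucleus /o/, coda /w/.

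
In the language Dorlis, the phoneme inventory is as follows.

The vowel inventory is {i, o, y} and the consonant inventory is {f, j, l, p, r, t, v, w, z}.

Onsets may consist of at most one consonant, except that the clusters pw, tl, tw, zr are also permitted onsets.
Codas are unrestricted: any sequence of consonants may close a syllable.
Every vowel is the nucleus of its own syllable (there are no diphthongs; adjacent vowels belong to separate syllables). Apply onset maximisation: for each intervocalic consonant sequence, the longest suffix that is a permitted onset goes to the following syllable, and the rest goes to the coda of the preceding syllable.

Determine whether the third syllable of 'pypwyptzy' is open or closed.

open

The vowels are y, y, y — 3 nuclei, so 3 syllables.
σ1/σ2 boundary: /pw/ — entire cluster is a permitted onset → onset /pw/, coda ∅.
σ2/σ3 boundary: cluster /ptz/ — the longest permitted-onset suffix is /z/; onset = /z/, preceding coda = /pt/.
Putting it together: py.pwypt.zy.
Syllable 3 is /zy/; it ends in its nucleus with no coda, so it is open.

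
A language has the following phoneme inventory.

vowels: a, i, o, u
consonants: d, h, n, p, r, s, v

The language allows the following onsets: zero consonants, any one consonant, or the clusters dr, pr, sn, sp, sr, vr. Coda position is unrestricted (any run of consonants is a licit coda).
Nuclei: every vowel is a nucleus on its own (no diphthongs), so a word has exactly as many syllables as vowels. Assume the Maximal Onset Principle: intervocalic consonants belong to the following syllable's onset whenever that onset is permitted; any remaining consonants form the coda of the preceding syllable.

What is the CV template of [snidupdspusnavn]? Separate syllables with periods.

The vowels are i, u, u, a — 4 nuclei, so 4 syllables.
Between /i/ (V1) and /u/ (V2): /d/ is a single consonant, so it becomes the next onset.
Between /u/ (V2) and /u/ (V3): /pdsp/ splits as /pd/ + /sp/ (/sp/ is the longest suffix that is a licit onset).
Between /u/ (V3) and /a/ (V4): /sn/ is a licit onset in full, so it all attaches to the next syllable.
Putting it together: sni.dupd.spu.snavn.
Mapping each syllable to C/V: /sni/ → CCV, /dupd/ → CVCC, /spu/ → CCV, /snavn/ → CCVCC.

CCV.CVCC.CCV.CCVCC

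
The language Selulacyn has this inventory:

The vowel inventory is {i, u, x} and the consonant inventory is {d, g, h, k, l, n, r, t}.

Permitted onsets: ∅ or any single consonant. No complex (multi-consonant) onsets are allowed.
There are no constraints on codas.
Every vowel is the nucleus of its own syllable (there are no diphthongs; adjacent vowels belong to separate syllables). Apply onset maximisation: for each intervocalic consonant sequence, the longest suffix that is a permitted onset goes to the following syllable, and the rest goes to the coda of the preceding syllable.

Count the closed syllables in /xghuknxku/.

2

Nuclei (vowels): x, u, x, u → 4 syllables.
V1 /x/ – V2 /u/: /gh/ splits as /g/ + /h/ (/h/ is the longest suffix that is a licit onset).
V2 /u/ – V3 /x/: cluster /kn/ — the longest permitted-onset suffix is /n/; onset = /n/, preceding coda = /k/.
V3 /x/ – V4 /u/: /k/ is a single consonant, so it becomes the next onset.
Syllabification: xg.huk.nx.ku.
Classifying each syllable: /xg/ (closed), /huk/ (closed), /nx/ (open), /ku/ (open).
Closed syllables: 2.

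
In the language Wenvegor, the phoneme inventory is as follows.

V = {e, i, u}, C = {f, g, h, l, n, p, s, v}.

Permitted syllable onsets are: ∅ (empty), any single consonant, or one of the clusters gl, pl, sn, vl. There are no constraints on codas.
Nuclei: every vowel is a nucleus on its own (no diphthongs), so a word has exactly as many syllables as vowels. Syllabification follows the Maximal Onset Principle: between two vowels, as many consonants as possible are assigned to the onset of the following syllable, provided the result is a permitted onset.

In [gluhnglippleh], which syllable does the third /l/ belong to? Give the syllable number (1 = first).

3

The vowels are u, i, e — 3 nuclei, so 3 syllables.
/u…i/ gap (V1→V2): /hngl/; trying suffixes from longest down, /gl/ is the first permitted one, so coda /hn/ | onset /gl/.
/i…e/ gap (V2→V3): /ppl/ — longest licit onset from the right is /pl/, leaving /p/ as coda.
Result: gluhn.glip.pleh.
The third /l/ is in the onset of syllable 3 (/pleh/).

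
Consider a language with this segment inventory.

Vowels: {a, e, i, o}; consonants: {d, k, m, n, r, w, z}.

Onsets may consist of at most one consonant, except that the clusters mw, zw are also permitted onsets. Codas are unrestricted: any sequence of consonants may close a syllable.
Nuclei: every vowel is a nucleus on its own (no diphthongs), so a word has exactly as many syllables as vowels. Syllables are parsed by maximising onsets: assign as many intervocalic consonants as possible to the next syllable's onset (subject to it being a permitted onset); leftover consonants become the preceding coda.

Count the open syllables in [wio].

2

Nuclei (vowels): i, o → 2 syllables.
V1 /i/ – V2 /o/: hiatus — the boundary sits between the two vowels.
Putting it together: wi.o.
Classifying each syllable: /wi/ (open), /o/ (open).
Open syllables: 2.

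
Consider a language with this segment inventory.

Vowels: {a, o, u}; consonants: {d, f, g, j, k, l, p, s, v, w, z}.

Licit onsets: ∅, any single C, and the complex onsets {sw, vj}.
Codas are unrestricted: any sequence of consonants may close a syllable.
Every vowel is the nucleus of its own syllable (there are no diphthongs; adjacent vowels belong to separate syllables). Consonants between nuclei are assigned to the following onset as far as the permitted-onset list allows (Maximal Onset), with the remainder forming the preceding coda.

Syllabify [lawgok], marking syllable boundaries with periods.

The vowels are a, o — 2 nuclei, so 2 syllables.
V1 /a/ – V2 /o/: /wg/; trying suffixes from longest down, /g/ is the first permitted one, so coda /w/ | onset /g/.

law.gok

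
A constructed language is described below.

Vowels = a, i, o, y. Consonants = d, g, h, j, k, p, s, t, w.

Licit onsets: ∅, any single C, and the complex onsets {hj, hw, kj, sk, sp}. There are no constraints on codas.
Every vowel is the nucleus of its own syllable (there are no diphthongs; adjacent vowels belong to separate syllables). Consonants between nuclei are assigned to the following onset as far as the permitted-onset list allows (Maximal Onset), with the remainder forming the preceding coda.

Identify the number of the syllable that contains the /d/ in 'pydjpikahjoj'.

The vowels are y, i, a, o — 4 nuclei, so 4 syllables.
/y…i/ gap (V1→V2): /djp/ — longest licit onset from the right is /p/, leaving /dj/ as coda.
/i…a/ gap (V2→V3): /k/ → onset of the next syllable (single consonants are always licit onsets).
/a…o/ gap (V3→V4): /hj/ is a licit onset in full, so it all attaches to the next syllable.
So the parse is pydj.pi.ka.hjoj.
The /d/ is in the coda of syllable 1 (/pydj/).

1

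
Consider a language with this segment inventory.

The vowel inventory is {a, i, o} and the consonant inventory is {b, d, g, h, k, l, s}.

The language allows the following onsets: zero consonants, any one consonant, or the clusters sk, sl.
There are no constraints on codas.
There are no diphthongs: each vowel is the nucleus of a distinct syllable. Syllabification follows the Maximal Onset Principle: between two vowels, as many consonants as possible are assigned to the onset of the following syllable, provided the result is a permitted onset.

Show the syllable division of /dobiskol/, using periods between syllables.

do.bi.skol

The vowels are o, i, o — 3 nuclei, so 3 syllables.
σ1/σ2 boundary: /b/ is a single consonant, so it becomes the next onset.
σ2/σ3 boundary: cluster /sk/ — /sk/ is itself a permitted onset, so the whole cluster goes right; preceding coda = ∅.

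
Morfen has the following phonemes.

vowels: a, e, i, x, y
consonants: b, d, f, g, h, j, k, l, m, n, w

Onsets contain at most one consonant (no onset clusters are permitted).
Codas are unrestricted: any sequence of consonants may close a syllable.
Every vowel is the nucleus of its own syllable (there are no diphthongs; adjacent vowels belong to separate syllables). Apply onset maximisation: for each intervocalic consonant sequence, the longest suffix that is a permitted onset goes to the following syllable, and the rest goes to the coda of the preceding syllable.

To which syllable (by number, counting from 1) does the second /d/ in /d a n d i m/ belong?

Nuclei (vowels): a, i → 2 syllables.
σ1/σ2 boundary: cluster /nd/ — the longest permitted-onset suffix is /d/; onset = /d/, preceding coda = /n/.
Result: dan.dim.
The second /d/ is in the onset of syllable 2 (/dim/).

2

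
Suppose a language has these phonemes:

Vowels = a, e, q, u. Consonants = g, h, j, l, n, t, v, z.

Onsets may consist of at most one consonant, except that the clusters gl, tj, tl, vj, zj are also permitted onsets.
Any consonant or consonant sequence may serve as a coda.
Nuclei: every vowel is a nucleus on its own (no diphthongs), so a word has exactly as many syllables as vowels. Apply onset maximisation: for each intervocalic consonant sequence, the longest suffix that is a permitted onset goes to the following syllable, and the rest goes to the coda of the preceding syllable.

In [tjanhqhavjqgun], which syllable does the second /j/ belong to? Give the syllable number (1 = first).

4

Vowels present: a, q, a, q, u; each is a nucleus, giving 5 syllables.
V1 /a/ – V2 /q/: /nh/ — longest licit onset from the right is /h/, leaving /n/ as coda.
V2 /q/ – V3 /a/: /h/ is a single consonant, so it becomes the next onset.
V3 /a/ – V4 /q/: cluster /vj/ — /vj/ is itself a permitted onset, so the whole cluster goes right; preceding coda = ∅.
V4 /q/ – V5 /u/: /g/ is a single consonant, so it becomes the next onset.
Putting it together: tjan.hq.ha.vjq.gun.
The second /j/ is in the onset of syllable 4 (/vjq/).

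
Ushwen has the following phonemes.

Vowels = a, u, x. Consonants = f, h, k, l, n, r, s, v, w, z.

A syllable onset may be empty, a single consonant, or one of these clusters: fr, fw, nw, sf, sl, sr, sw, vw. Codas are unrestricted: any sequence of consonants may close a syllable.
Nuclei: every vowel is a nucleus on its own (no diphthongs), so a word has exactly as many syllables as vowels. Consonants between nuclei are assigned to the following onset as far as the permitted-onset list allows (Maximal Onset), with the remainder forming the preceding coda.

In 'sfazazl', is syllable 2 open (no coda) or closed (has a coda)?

closed

Vowels present: a, a; each is a nucleus, giving 2 syllables.
V1 /a/ – V2 /a/: /z/ → onset of the next syllable (single consonants are always licit onsets).
Putting it together: sfa.zazl.
Syllable 2 is /zazl/ with coda /zl/, so it is closed.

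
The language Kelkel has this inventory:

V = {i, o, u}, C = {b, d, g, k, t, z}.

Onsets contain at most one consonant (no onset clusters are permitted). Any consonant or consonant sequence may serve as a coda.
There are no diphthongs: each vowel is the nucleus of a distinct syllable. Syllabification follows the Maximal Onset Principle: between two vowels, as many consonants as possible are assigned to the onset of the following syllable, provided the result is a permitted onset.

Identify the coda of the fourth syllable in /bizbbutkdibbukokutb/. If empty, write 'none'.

Vowels present: i, u, i, u, o, u; each is a nucleus, giving 6 syllables.
/i…u/ gap (V1→V2): /zbb/ splits as /zb/ + /b/ (/b/ is the longest suffix that is a licit onset).
/u…i/ gap (V2→V3): /tkd/ — longest licit onset from the right is /d/, leaving /tk/ as coda.
/i…u/ gap (V3→V4): /bb/ — longest licit onset from the right is /b/, leaving /b/ as coda.
/u…o/ gap (V4→V5): /k/ → onset of the next syllable (single consonants are always licit onsets).
/o…u/ gap (V5→V6): /k/ → onset of the next syllable (single consonants are always licit onsets).
Putting it together: bizb.butk.dib.bu.ko.kutb.
Syllable 4 is /bu/: onset /b/, nucleus /u/, coda ∅.

none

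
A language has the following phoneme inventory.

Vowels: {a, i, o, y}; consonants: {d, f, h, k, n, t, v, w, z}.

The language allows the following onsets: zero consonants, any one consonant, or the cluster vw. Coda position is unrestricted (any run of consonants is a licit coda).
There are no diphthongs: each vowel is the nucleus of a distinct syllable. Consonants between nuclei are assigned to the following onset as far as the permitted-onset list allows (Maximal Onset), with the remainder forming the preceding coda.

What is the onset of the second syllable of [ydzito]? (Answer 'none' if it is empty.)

z

Vowels present: y, i, o; each is a nucleus, giving 3 syllables.
Between /y/ (V1) and /i/ (V2): /dz/; trying suffixes from longest down, /z/ is the first permitted one, so coda /d/ | onset /z/.
Between /i/ (V2) and /o/ (V3): /t/ is a single consonant, so it becomes the next onset.
Result: yd.zi.to.
Syllable 2 is /zi/: onset /z/, nucleus /i/, coda ∅.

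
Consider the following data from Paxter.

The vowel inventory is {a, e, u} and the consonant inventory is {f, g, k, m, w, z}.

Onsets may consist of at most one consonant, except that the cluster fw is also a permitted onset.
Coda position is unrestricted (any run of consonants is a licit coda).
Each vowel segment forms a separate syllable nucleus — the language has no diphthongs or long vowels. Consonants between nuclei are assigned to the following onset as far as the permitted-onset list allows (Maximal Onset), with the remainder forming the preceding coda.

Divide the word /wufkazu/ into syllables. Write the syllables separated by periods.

wuf.ka.zu

Nuclei (vowels): u, a, u → 3 syllables.
V1 /u/ – V2 /a/: /fk/; trying suffixes from longest down, /k/ is the first permitted one, so coda /f/ | onset /k/.
V2 /a/ – V3 /u/: /z/ is a single consonant, so it becomes the next onset.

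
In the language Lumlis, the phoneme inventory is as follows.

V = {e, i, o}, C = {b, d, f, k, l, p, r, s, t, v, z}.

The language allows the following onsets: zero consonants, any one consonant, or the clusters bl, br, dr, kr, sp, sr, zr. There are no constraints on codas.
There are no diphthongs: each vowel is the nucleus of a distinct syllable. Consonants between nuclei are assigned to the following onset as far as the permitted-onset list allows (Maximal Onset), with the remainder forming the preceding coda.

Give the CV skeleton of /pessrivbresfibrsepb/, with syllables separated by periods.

CVC.CCVC.CCVC.CVCC.CVCC

Vowels present: e, i, e, i, e; each is a nucleus, giving 5 syllables.
σ1/σ2 boundary: cluster /ssr/ — the longest permitted-onset suffix is /sr/; onset = /sr/, preceding coda = /s/.
σ2/σ3 boundary: /vbr/ splits as /v/ + /br/ (/br/ is the longest suffix that is a licit onset).
σ3/σ4 boundary: /sf/; trying suffixes from longest down, /f/ is the first permitted one, so coda /s/ | onset /f/.
σ4/σ5 boundary: /brs/ — longest licit onset from the right is /s/, leaving /br/ as coda.
Putting it together: pes.sriv.bres.fibr.sepb.
Mapping each syllable to C/V: /pes/ → CVC, /sriv/ → CCVC, /bres/ → CCVC, /fibr/ → CVCC, /sepb/ → CVCC.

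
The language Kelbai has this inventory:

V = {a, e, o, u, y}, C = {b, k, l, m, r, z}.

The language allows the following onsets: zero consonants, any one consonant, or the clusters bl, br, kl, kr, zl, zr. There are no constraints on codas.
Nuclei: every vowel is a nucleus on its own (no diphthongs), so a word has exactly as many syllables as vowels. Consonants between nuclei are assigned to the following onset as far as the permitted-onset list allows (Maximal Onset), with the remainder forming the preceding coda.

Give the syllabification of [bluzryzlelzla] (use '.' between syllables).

blu.zry.zlel.zla

Nuclei (vowels): u, y, e, a → 4 syllables.
/u…y/ gap (V1→V2): /zr/ — entire cluster is a permitted onset → onset /zr/, coda ∅.
/y…e/ gap (V2→V3): /zl/ — entire cluster is a permitted onset → onset /zl/, coda ∅.
/e…a/ gap (V3→V4): /lzl/ splits as /l/ + /zl/ (/zl/ is the longest suffix that is a licit onset).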